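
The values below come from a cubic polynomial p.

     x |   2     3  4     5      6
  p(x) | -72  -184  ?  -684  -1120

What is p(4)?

-380

The 4 known points determine the degree-3 polynomial uniquely.
Write p(x) = ax^3 + bx^2 + cx + d. Substituting each data point gives a linear system:
  8a + 4b + 2c + d = -72
  27a + 9b + 3c + d = -184
  125a + 25b + 5c + d = -684
  216a + 36b + 6c + d = -1120
Solving the system yields a = -4, b = -6, c = -6, d = -4.
So p(x) = -4x^3 - 6x^2 - 6x - 4.
Then p(4) = -380.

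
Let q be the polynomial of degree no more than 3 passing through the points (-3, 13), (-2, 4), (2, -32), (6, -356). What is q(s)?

Write q(s) = as^3 + bs^2 + cs + d. Substituting each data point gives a linear system:
  -27a + 9b - 3c + d = 13
  -8a + 4b - 2c + d = 4
  8a + 4b + 2c + d = -32
  216a + 36b + 6c + d = -356
Solving the system yields a = -1, b = -3, c = -5, d = -2.
So q(s) = -s^3 - 3s^2 - 5s - 2.
Check: q(-2) = 4. ✓

q(s) = -s^3 - 3s^2 - 5s - 2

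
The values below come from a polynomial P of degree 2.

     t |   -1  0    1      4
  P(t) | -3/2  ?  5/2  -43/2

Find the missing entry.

5/2

The 3 known points determine the degree-2 polynomial uniquely.
Write P(t) = at^2 + bt + c. Substituting each data point gives a linear system:
  a - b + c = -3/2
  a + b + c = 5/2
  16a + 4b + c = -43/2
Solving the system yields a = -2, b = 2, c = 5/2.
So P(t) = -2t² + 2t + 5/2.
Then P(0) = 5/2.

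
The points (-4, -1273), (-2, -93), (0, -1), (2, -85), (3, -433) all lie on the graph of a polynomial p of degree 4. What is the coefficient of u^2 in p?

Write p(u) = au^4 + bu^3 + cu^2 + du + e. Substituting each data point gives a linear system:
  256a - 64b + 16c - 4d + e = -1273
  16a - 8b + 4c - 2d + e = -93
  e = -1
  16a + 8b + 4c + 2d + e = -85
  81a + 27b + 9c + 3d + e = -433
Solving the system yields a = -5, b = -1, c = -2, d = 6, e = -1.
So p(u) = -5u⁴ - u³ - 2u² + 6u - 1.
The coefficient of u^2 is -2.

-2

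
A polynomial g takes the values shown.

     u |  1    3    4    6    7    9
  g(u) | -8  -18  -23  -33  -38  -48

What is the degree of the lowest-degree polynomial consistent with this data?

1

Divided differences on the nodes 1, 3, 4, 6, 7, 9:
  order 0: -8  -18  -23  -33  -38  -48
  order 1: -5  -5  -5  -5  -5
  order 2: 0  0  0  0
  order 3: 0  0  0
  order 4: 0  0
  order 5: 0
The order-1 divided differences are all -5 (nonzero) and every higher order vanishes, so the data lies on a polynomial of degree exactly 1.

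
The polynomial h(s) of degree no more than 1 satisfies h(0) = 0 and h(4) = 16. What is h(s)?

Using the Lagrange interpolation formula with nodes 0, 4:
  L_0(s) = (s - 4) / -4
  L_1(s) = s / 4
Then h(s) = 0·L_0(s) + 16·L_1(s).
Expanding and collecting terms gives h(s) = 4s.
Check: h(0) = 0. ✓

h(s) = 4s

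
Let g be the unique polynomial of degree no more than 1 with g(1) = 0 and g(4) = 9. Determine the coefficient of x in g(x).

3

Write g(x) = ax + b. Substituting each data point gives a linear system:
  a + b = 0
  4a + b = 9
Solving the system yields a = 3, b = -3.
So g(x) = 3x - 3.
The leading coefficient is 3.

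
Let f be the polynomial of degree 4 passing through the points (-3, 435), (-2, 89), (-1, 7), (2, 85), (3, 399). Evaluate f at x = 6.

6321

Write f(x) = ax^4 + bx^3 + cx^2 + dx + e. Substituting each data point gives a linear system:
  81a - 27b + 9c - 3d + e = 435
  16a - 8b + 4c - 2d + e = 89
  a - b + c - d + e = 7
  16a + 8b + 4c + 2d + e = 85
  81a + 27b + 9c + 3d + e = 399
Solving the system yields a = 5, b = -1, c = 1, d = 3, e = 3.
So f(x) = 5x^4 - x^3 + x^2 + 3x + 3.
Then f(6) = 6321.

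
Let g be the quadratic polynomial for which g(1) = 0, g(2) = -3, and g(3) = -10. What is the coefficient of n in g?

3

Write g(n) = an^2 + bn + c. Substituting each data point gives a linear system:
  a + b + c = 0
  4a + 2b + c = -3
  9a + 3b + c = -10
Solving the system yields a = -2, b = 3, c = -1.
So g(n) = -2n^2 + 3n - 1.
The coefficient of n is 3.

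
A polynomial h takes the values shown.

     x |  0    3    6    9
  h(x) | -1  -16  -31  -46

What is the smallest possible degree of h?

1

Forward differences of the values at x = 0, 3, 6, 9:
  h  : -1  -16  -31  -46
  Δ  : -15  -15  -15
  Δ^2: 0  0
  Δ^3: 0
The first differences are constant (-15) and nonzero, while all higher differences vanish, so the minimal degree is 1.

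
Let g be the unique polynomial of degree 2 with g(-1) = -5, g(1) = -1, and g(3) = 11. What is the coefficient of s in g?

2

Write g(s) = as^2 + bs + c. Substituting each data point gives a linear system:
  a - b + c = -5
  a + b + c = -1
  9a + 3b + c = 11
Solving the system yields a = 1, b = 2, c = -4.
So g(s) = s^2 + 2s - 4.
The coefficient of s is 2.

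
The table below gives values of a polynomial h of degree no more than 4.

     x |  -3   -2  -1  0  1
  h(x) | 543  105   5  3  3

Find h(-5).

4113

Write h(x) = ax^4 + bx^3 + cx^2 + dx + e. Substituting each data point gives a linear system:
  81a - 27b + 9c - 3d + e = 543
  16a - 8b + 4c - 2d + e = 105
  a - b + c - d + e = 5
  e = 3
  a + b + c + d + e = 3
Solving the system yields a = 6, b = -4, c = -5, d = 3, e = 3.
So h(x) = 6x⁴ - 4x³ - 5x² + 3x + 3.
Then h(-5) = 4113.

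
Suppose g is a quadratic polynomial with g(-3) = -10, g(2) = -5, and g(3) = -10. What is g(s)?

g(s) = -s^2 - 1

Write g(s) = as^2 + bs + c. Substituting each data point gives a linear system:
  9a - 3b + c = -10
  4a + 2b + c = -5
  9a + 3b + c = -10
Solving the system yields a = -1, b = 0, c = -1.
So g(s) = -s^2 - 1.
Check: g(3) = -10. ✓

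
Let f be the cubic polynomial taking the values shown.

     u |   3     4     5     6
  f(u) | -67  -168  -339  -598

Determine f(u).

f(u) = -3u^3 + u^2 + 3u - 4

Write f(u) = au^3 + bu^2 + cu + d. Substituting each data point gives a linear system:
  27a + 9b + 3c + d = -67
  64a + 16b + 4c + d = -168
  125a + 25b + 5c + d = -339
  216a + 36b + 6c + d = -598
Solving the system yields a = -3, b = 1, c = 3, d = -4.
So f(u) = -3u^3 + u^2 + 3u - 4.
Check: f(3) = -67. ✓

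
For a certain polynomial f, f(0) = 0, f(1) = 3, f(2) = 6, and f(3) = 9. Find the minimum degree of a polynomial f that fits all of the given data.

1

Forward differences of the values at s = 0, 1, 2, 3:
  f  : 0  3  6  9
  Δ  : 3  3  3
  Δ^2: 0  0
  Δ^3: 0
The first differences are constant (3) and nonzero, while all higher differences vanish, so the minimal degree is 1.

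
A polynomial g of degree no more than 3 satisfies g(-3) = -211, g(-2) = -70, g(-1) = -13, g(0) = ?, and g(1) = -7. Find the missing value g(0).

-4

On equispaced nodes a degree-3 polynomial has vanishing fourth forward difference, so
  g(-3) - 4·g(-2) + 6·g(-1) - 4·g(0) + g(1) = 0.
Substituting the known values and solving for g(0):
  -4·g(0) = 16
  g(0) = -4.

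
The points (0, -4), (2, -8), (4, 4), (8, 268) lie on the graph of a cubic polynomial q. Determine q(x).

q(x) = x^3 - 4x^2 + 2x - 4

Write q(x) = ax^3 + bx^2 + cx + d. Substituting each data point gives a linear system:
  d = -4
  8a + 4b + 2c + d = -8
  64a + 16b + 4c + d = 4
  512a + 64b + 8c + d = 268
Solving the system yields a = 1, b = -4, c = 2, d = -4.
So q(x) = x^3 - 4x^2 + 2x - 4.
Check: q(8) = 268. ✓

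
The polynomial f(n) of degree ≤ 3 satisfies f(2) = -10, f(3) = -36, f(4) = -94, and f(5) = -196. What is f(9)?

Using the Lagrange interpolation formula with nodes 2, 3, 4, 5:
  L_0(n) = (n - 3)(n - 4)(n - 5) / -6
  L_1(n) = (n - 2)(n - 4)(n - 5) / 2
  L_2(n) = (n - 2)(n - 3)(n - 5) / -2
  L_3(n) = (n - 2)(n - 3)(n - 4) / 6
Then f(n) = -10·L_0(n) - 36·L_1(n) - 94·L_2(n) - 196·L_3(n).
Expanding and collecting terms gives f(n) = -2n³ + 2n² + 2n - 6.
Evaluating at n = 9: f(9) = -1284.

-1284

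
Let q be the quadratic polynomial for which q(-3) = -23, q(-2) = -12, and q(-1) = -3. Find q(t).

q(t) = -t^2 + 6t + 4

Using the Lagrange interpolation formula with nodes -3, -2, -1:
  L_0(t) = (t + 2)(t + 1) / 2
  L_1(t) = (t + 3)(t + 1) / -1
  L_2(t) = (t + 3)(t + 2) / 2
Then q(t) = -23·L_0(t) - 12·L_1(t) - 3·L_2(t).
Expanding and collecting terms gives q(t) = -t² + 6t + 4.
Check: q(-1) = -3. ✓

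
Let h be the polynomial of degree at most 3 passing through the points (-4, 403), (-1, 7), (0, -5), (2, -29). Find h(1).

-7

Using the Lagrange interpolation formula with nodes -4, -1, 0, 2:
  L_0(u) = (u + 1)u(u - 2) / -72
  L_1(u) = (u + 4)u(u - 2) / 9
  L_2(u) = (u + 4)(u + 1)(u - 2) / -8
  L_3(u) = (u + 4)(u + 1)u / 36
Then h(u) = 403·L_0(u) + 7·L_1(u) - 5·L_2(u) - 29·L_3(u).
Expanding and collecting terms gives h(u) = -5u³ + 5u² - 2u - 5.
Evaluating at u = 1: h(1) = -7.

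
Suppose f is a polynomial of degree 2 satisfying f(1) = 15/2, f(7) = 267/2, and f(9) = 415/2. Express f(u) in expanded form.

f(u) = 2u^2 + 5u + 1/2

Using the Lagrange interpolation formula with nodes 1, 7, 9:
  L_0(u) = (u - 7)(u - 9) / 48
  L_1(u) = (u - 1)(u - 9) / -12
  L_2(u) = (u - 1)(u - 7) / 16
Then f(u) = 15/2·L_0(u) + 267/2·L_1(u) + 415/2·L_2(u).
Expanding and collecting terms gives f(u) = 2u^2 + 5u + 1/2.
Check: f(1) = 15/2. ✓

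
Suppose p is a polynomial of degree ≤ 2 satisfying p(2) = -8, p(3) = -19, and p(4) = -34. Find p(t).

Write p(t) = at^2 + bt + c. Substituting each data point gives a linear system:
  4a + 2b + c = -8
  9a + 3b + c = -19
  16a + 4b + c = -34
Solving the system yields a = -2, b = -1, c = 2.
So p(t) = -2t² - t + 2.
Check: p(3) = -19. ✓

p(t) = -2t^2 - t + 2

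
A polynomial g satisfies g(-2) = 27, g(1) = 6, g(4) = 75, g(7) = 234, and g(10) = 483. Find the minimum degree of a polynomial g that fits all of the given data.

2

Forward differences of the values at n = -2, 1, 4, 7, 10:
  g  : 27  6  75  234  483
  Δ  : -21  69  159  249
  Δ^2: 90  90  90
  Δ^3: 0  0
  Δ^4: 0
The second differences are constant (90) and nonzero, while all higher differences vanish, so the minimal degree is 2.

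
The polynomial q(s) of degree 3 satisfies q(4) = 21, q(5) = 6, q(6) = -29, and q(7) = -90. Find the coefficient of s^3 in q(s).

Write q(s) = as^3 + bs^2 + cs + d. Substituting each data point gives a linear system:
  64a + 16b + 4c + d = 21
  125a + 25b + 5c + d = 6
  216a + 36b + 6c + d = -29
  343a + 49b + 7c + d = -90
Solving the system yields a = -1, b = 5, c = 1, d = 1.
So q(s) = -s³ + 5s² + s + 1.
The leading coefficient is -1.

-1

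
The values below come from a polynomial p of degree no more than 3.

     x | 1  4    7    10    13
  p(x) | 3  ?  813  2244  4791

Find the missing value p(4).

The 4 known points determine the degree-3 polynomial uniquely.
Write p(x) = ax^3 + bx^2 + cx + d. Substituting each data point gives a linear system:
  a + b + c + d = 3
  343a + 49b + 7c + d = 813
  1000a + 100b + 10c + d = 2244
  2197a + 169b + 13c + d = 4791
Solving the system yields a = 2, b = 2, c = 5, d = -6.
So p(x) = 2x^3 + 2x^2 + 5x - 6.
Then p(4) = 174.

174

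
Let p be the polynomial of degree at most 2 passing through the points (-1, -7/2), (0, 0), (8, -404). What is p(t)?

p(t) = -6t^2 - (5/2)t

Using the Lagrange interpolation formula with nodes -1, 0, 8:
  L_0(t) = t(t - 8) / 9
  L_1(t) = (t + 1)(t - 8) / -8
  L_2(t) = (t + 1)t / 72
Then p(t) = -7/2·L_0(t) + 0·L_1(t) - 404·L_2(t).
Expanding and collecting terms gives p(t) = -6t² - (5/2)t.
Check: p(0) = 0. ✓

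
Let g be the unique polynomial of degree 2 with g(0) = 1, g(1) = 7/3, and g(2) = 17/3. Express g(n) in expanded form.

g(n) = n^2 + (1/3)n + 1

Using the Lagrange interpolation formula with nodes 0, 1, 2:
  L_0(n) = (n - 1)(n - 2) / 2
  L_1(n) = n(n - 2) / -1
  L_2(n) = n(n - 1) / 2
Then g(n) = 1·L_0(n) + 7/3·L_1(n) + 17/3·L_2(n).
Expanding and collecting terms gives g(n) = n^2 + (1/3)n + 1.
Check: g(2) = 17/3. ✓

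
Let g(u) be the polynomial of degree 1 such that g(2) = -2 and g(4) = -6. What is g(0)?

2

Using the Lagrange interpolation formula with nodes 2, 4:
  L_0(u) = (u - 4) / -2
  L_1(u) = (u - 2) / 2
Then g(u) = -2·L_0(u) - 6·L_1(u).
Expanding and collecting terms gives g(u) = -2u + 2.
Evaluating at u = 0: g(0) = 2.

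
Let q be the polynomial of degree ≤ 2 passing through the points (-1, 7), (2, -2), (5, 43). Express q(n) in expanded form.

q(n) = 3n^2 - 6n - 2

Write q(n) = an^2 + bn + c. Substituting each data point gives a linear system:
  a - b + c = 7
  4a + 2b + c = -2
  25a + 5b + c = 43
Solving the system yields a = 3, b = -6, c = -2.
So q(n) = 3n^2 - 6n - 2.
Check: q(-1) = 7. ✓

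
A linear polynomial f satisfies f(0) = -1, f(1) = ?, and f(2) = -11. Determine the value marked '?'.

-6

On equispaced nodes a degree-1 polynomial has vanishing second forward difference, so
  f(0) - 2·f(1) + f(2) = 0.
Substituting the known values and solving for f(1):
  -2·f(1) = 12
  f(1) = -6.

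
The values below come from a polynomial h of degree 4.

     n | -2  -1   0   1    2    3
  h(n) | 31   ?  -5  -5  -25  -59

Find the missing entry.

-7

On equispaced nodes a degree-4 polynomial has vanishing fifth forward difference, so
  - h(-2) + 5·h(-1) - 10·h(0) + 10·h(1) - 5·h(2) + h(3) = 0.
Substituting the known values and solving for h(-1):
  5·h(-1) = -35
  h(-1) = -7.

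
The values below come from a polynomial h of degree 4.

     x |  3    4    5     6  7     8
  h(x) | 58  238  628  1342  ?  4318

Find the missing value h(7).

2518

On equispaced nodes a degree-4 polynomial has vanishing fifth forward difference, so
  - h(3) + 5·h(4) - 10·h(5) + 10·h(6) - 5·h(7) + h(8) = 0.
Substituting the known values and solving for h(7):
  -5·h(7) = -12590
  h(7) = 2518.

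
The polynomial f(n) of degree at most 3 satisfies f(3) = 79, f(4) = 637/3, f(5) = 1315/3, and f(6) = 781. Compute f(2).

Using the Lagrange interpolation formula with nodes 3, 4, 5, 6:
  L_0(n) = (n - 4)(n - 5)(n - 6) / -6
  L_1(n) = (n - 3)(n - 5)(n - 6) / 2
  L_2(n) = (n - 3)(n - 4)(n - 6) / -2
  L_3(n) = (n - 3)(n - 4)(n - 5) / 6
Then f(n) = 79·L_0(n) + 637/3·L_1(n) + 1315/3·L_2(n) + 781·L_3(n).
Expanding and collecting terms gives f(n) = 4n^3 - (5/3)n^2 - 3n - 5.
Evaluating at n = 2: f(2) = 43/3.

43/3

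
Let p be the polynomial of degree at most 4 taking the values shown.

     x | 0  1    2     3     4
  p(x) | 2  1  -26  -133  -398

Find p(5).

Write p(x) = ax^4 + bx^3 + cx^2 + dx + e. Substituting each data point gives a linear system:
  e = 2
  a + b + c + d + e = 1
  16a + 8b + 4c + 2d + e = -26
  81a + 27b + 9c + 3d + e = -133
  256a + 64b + 16c + 4d + e = -398
Solving the system yields a = -1, b = -3, c = 3, d = 0, e = 2.
So p(x) = -x⁴ - 3x³ + 3x² + 2.
Then p(5) = -923.

-923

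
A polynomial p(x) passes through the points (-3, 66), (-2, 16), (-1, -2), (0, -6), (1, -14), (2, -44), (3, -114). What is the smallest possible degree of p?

3

Forward differences of the values at x = -3, -2, -1, 0, 1, 2, 3:
  p  : 66  16  -2  -6  -14  -44  -114
  Δ  : -50  -18  -4  -8  -30  -70
  Δ^2: 32  14  -4  -22  -40
  Δ^3: -18  -18  -18  -18
  Δ^4: 0  0  0
  Δ^5: 0  0
  Δ^6: 0
The third differences are constant (-18) and nonzero, while all higher differences vanish, so the minimal degree is 3.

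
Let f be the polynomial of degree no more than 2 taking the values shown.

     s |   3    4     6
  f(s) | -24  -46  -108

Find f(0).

Write f(s) = as^2 + bs + c. Substituting each data point gives a linear system:
  9a + 3b + c = -24
  16a + 4b + c = -46
  36a + 6b + c = -108
Solving the system yields a = -3, b = -1, c = 6.
So f(s) = -3s^2 - s + 6.
Then f(0) = 6.

6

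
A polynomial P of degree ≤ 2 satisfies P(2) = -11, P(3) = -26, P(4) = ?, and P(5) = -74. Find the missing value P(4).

The 3 known points determine the degree-2 polynomial uniquely.
Write P(t) = at^2 + bt + c. Substituting each data point gives a linear system:
  4a + 2b + c = -11
  9a + 3b + c = -26
  25a + 5b + c = -74
Solving the system yields a = -3, b = 0, c = 1.
So P(t) = -3t² + 1.
Then P(4) = -47.

-47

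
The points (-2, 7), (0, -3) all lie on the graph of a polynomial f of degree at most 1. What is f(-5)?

22

Using the Lagrange interpolation formula with nodes -2, 0:
  L_0(x) = x / -2
  L_1(x) = (x + 2) / 2
Then f(x) = 7·L_0(x) - 3·L_1(x).
Expanding and collecting terms gives f(x) = -5x - 3.
Evaluating at x = -5: f(-5) = 22.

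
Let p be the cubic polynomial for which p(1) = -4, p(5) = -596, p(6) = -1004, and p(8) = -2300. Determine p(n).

Write p(n) = an^3 + bn^2 + cn + d. Substituting each data point gives a linear system:
  a + b + c + d = -4
  125a + 25b + 5c + d = -596
  216a + 36b + 6c + d = -1004
  512a + 64b + 8c + d = -2300
Solving the system yields a = -4, b = -4, c = 0, d = 4.
So p(n) = -4n³ - 4n² + 4.
Check: p(1) = -4. ✓

p(n) = -4n^3 - 4n^2 + 4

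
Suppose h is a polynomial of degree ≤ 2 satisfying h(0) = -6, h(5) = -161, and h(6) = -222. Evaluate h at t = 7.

-293

Using the Lagrange interpolation formula with nodes 0, 5, 6:
  L_0(t) = (t - 5)(t - 6) / 30
  L_1(t) = t(t - 6) / -5
  L_2(t) = t(t - 5) / 6
Then h(t) = -6·L_0(t) - 161·L_1(t) - 222·L_2(t).
Expanding and collecting terms gives h(t) = -5t^2 - 6t - 6.
Evaluating at t = 7: h(7) = -293.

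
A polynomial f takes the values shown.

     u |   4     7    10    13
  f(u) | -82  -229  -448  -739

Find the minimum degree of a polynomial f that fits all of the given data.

Forward differences of the values at u = 4, 7, 10, 13:
  f  : -82  -229  -448  -739
  Δ  : -147  -219  -291
  Δ^2: -72  -72
  Δ^3: 0
The second differences are constant (-72) and nonzero, while all higher differences vanish, so the minimal degree is 2.

2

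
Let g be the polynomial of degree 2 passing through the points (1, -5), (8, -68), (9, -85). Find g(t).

Write g(t) = at^2 + bt + c. Substituting each data point gives a linear system:
  a + b + c = -5
  64a + 8b + c = -68
  81a + 9b + c = -85
Solving the system yields a = -1, b = 0, c = -4.
So g(t) = -t^2 - 4.
Check: g(1) = -5. ✓

g(t) = -t^2 - 4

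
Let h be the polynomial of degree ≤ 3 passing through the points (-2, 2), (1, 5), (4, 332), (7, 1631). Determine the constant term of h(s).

0

Write h(s) = as^3 + bs^2 + cs + d. Substituting each data point gives a linear system:
  -8a + 4b - 2c + d = 2
  a + b + c + d = 5
  64a + 16b + 4c + d = 332
  343a + 49b + 7c + d = 1631
Solving the system yields a = 4, b = 6, c = -5, d = 0.
So h(s) = 4s^3 + 6s^2 - 5s.
The constant term is 0.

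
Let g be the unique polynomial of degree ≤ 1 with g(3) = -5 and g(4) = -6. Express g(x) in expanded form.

Write g(x) = ax + b. Substituting each data point gives a linear system:
  3a + b = -5
  4a + b = -6
Solving the system yields a = -1, b = -2.
So g(x) = -x - 2.
Check: g(4) = -6. ✓

g(x) = -x - 2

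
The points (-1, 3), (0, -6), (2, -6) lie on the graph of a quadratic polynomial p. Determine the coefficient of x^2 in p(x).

Write p(x) = ax^2 + bx + c. Substituting each data point gives a linear system:
  a - b + c = 3
  c = -6
  4a + 2b + c = -6
Solving the system yields a = 3, b = -6, c = -6.
So p(x) = 3x^2 - 6x - 6.
The leading coefficient is 3.

3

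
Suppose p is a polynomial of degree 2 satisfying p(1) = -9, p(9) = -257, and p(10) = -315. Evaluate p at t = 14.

Using the Lagrange interpolation formula with nodes 1, 9, 10:
  L_0(t) = (t - 9)(t - 10) / 72
  L_1(t) = (t - 1)(t - 10) / -8
  L_2(t) = (t - 1)(t - 9) / 9
Then p(t) = -9·L_0(t) - 257·L_1(t) - 315·L_2(t).
Expanding and collecting terms gives p(t) = -3t^2 - t - 5.
Evaluating at t = 14: p(14) = -607.

-607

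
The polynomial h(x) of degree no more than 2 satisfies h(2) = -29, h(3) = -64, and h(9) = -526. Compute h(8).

Write h(x) = ax^2 + bx + c. Substituting each data point gives a linear system:
  4a + 2b + c = -29
  9a + 3b + c = -64
  81a + 9b + c = -526
Solving the system yields a = -6, b = -5, c = 5.
So h(x) = -6x^2 - 5x + 5.
Then h(8) = -419.

-419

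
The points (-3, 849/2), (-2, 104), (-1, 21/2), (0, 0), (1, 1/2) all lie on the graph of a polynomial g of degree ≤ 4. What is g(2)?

Using the Lagrange interpolation formula with nodes -3, -2, -1, 0, 1:
  L_0(x) = (x + 2)(x + 1)x(x - 1) / 24
  L_1(x) = (x + 3)(x + 1)x(x - 1) / -6
  L_2(x) = (x + 3)(x + 2)x(x - 1) / 4
  L_3(x) = (x + 3)(x + 2)(x + 1)(x - 1) / -6
  L_4(x) = (x + 3)(x + 2)(x + 1)x / 24
Then g(x) = 849/2·L_0(x) + 104·L_1(x) + 21/2·L_2(x) + 0·L_3(x) + 1/2·L_4(x).
Expanding and collecting terms gives g(x) = 3x⁴ - 6x³ + (5/2)x² + x.
Evaluating at x = 2: g(2) = 12.

12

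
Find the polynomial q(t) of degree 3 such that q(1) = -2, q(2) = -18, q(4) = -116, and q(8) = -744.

Using the Lagrange interpolation formula with nodes 1, 2, 4, 8:
  L_0(t) = (t - 2)(t - 4)(t - 8) / -21
  L_1(t) = (t - 1)(t - 4)(t - 8) / 12
  L_2(t) = (t - 1)(t - 2)(t - 8) / -24
  L_3(t) = (t - 1)(t - 2)(t - 4) / 168
Then q(t) = -2·L_0(t) - 18·L_1(t) - 116·L_2(t) - 744·L_3(t).
Expanding and collecting terms gives q(t) = -t^3 - 4t^2 + 3t.
Check: q(2) = -18. ✓

q(t) = -t^3 - 4t^2 + 3t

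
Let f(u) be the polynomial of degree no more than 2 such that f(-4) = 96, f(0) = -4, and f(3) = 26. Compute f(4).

Write f(u) = au^2 + bu + c. Substituting each data point gives a linear system:
  16a - 4b + c = 96
  c = -4
  9a + 3b + c = 26
Solving the system yields a = 5, b = -5, c = -4.
So f(u) = 5u^2 - 5u - 4.
Then f(4) = 56.

56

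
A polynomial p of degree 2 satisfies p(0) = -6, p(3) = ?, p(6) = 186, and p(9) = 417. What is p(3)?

45

On equispaced nodes a degree-2 polynomial has vanishing third forward difference, so
  - p(0) + 3·p(3) - 3·p(6) + p(9) = 0.
Substituting the known values and solving for p(3):
  3·p(3) = 135
  p(3) = 45.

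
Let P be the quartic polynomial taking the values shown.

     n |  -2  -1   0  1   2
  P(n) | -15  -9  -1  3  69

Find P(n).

P(n) = 3n^4 + 5n^3 - 5n^2 + n - 1

Write P(n) = an^4 + bn^3 + cn^2 + dn + e. Substituting each data point gives a linear system:
  16a - 8b + 4c - 2d + e = -15
  a - b + c - d + e = -9
  e = -1
  a + b + c + d + e = 3
  16a + 8b + 4c + 2d + e = 69
Solving the system yields a = 3, b = 5, c = -5, d = 1, e = -1.
So P(n) = 3n^4 + 5n^3 - 5n^2 + n - 1.
Check: P(-1) = -9. ✓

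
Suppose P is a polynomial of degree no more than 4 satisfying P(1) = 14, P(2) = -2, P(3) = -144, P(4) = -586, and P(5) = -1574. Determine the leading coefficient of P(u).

-3

Write P(u) = au^4 + bu^3 + cu^2 + du + e. Substituting each data point gives a linear system:
  a + b + c + d + e = 14
  16a + 8b + 4c + 2d + e = -2
  81a + 27b + 9c + 3d + e = -144
  256a + 64b + 16c + 4d + e = -586
  625a + 125b + 25c + 5d + e = -1574
Solving the system yields a = -3, b = 1, c = 6, d = 4, e = 6.
So P(u) = -3u⁴ + u³ + 6u² + 4u + 6.
The leading coefficient is -3.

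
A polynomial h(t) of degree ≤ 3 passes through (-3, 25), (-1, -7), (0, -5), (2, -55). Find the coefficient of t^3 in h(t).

-3

Write h(t) = at^3 + bt^2 + ct + d. Substituting each data point gives a linear system:
  -27a + 9b - 3c + d = 25
  -a + b - c + d = -7
  d = -5
  8a + 4b + 2c + d = -55
Solving the system yields a = -3, b = -6, c = -1, d = -5.
So h(t) = -3t^3 - 6t^2 - t - 5.
The leading coefficient is -3.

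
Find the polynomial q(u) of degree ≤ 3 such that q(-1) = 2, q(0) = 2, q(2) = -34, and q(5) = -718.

Using the Lagrange interpolation formula with nodes -1, 0, 2, 5:
  L_0(u) = u(u - 2)(u - 5) / -18
  L_1(u) = (u + 1)(u - 2)(u - 5) / 10
  L_2(u) = (u + 1)u(u - 5) / -18
  L_3(u) = (u + 1)u(u - 2) / 90
Then q(u) = 2·L_0(u) + 2·L_1(u) - 34·L_2(u) - 718·L_3(u).
Expanding and collecting terms gives q(u) = -6u³ + 6u + 2.
Check: q(2) = -34. ✓

q(u) = -6u^3 + 6u + 2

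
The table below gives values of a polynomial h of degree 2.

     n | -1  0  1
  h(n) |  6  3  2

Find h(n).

Write h(n) = an^2 + bn + c. Substituting each data point gives a linear system:
  a - b + c = 6
  c = 3
  a + b + c = 2
Solving the system yields a = 1, b = -2, c = 3.
So h(n) = n^2 - 2n + 3.
Check: h(0) = 3. ✓

h(n) = n^2 - 2n + 3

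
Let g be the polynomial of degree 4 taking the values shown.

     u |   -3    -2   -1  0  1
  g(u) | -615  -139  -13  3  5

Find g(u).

Using the Lagrange interpolation formula with nodes -3, -2, -1, 0, 1:
  L_0(u) = (u + 2)(u + 1)u(u - 1) / 24
  L_1(u) = (u + 3)(u + 1)u(u - 1) / -6
  L_2(u) = (u + 3)(u + 2)u(u - 1) / 4
  L_3(u) = (u + 3)(u + 2)(u + 1)(u - 1) / -6
  L_4(u) = (u + 3)(u + 2)(u + 1)u / 24
Then g(u) = -615·L_0(u) - 139·L_1(u) - 13·L_2(u) + 3·L_3(u) + 5·L_4(u).
Expanding and collecting terms gives g(u) = -6u⁴ + 4u³ - u² + 5u + 3.
Check: g(-1) = -13. ✓

g(u) = -6u^4 + 4u^3 - u^2 + 5u + 3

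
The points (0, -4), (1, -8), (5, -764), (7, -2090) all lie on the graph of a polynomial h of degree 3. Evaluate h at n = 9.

-4432

Using the Lagrange interpolation formula with nodes 0, 1, 5, 7:
  L_0(n) = (n - 1)(n - 5)(n - 7) / -35
  L_1(n) = n(n - 5)(n - 7) / 24
  L_2(n) = n(n - 1)(n - 7) / -40
  L_3(n) = n(n - 1)(n - 5) / 84
Then h(n) = -4·L_0(n) - 8·L_1(n) - 764·L_2(n) - 2090·L_3(n).
Expanding and collecting terms gives h(n) = -6n^3 - n^2 + 3n - 4.
Evaluating at n = 9: h(9) = -4432.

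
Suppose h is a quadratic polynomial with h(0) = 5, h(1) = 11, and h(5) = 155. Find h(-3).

Using the Lagrange interpolation formula with nodes 0, 1, 5:
  L_0(s) = (s - 1)(s - 5) / 5
  L_1(s) = s(s - 5) / -4
  L_2(s) = s(s - 1) / 20
Then h(s) = 5·L_0(s) + 11·L_1(s) + 155·L_2(s).
Expanding and collecting terms gives h(s) = 6s² + 5.
Evaluating at s = -3: h(-3) = 59.

59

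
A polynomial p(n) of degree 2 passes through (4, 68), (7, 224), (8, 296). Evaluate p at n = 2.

14

Using the Lagrange interpolation formula with nodes 4, 7, 8:
  L_0(n) = (n - 7)(n - 8) / 12
  L_1(n) = (n - 4)(n - 8) / -3
  L_2(n) = (n - 4)(n - 7) / 4
Then p(n) = 68·L_0(n) + 224·L_1(n) + 296·L_2(n).
Expanding and collecting terms gives p(n) = 5n² - 3n.
Evaluating at n = 2: p(2) = 14.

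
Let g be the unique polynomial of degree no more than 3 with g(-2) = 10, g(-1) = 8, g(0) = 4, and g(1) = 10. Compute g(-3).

-2

Forward differences of the values at n = -2, -1, 0, 1:
  g  : 10  8  4  10
  Δ  : -2  -4  6
  Δ^2: -2  10
  Δ^3: 12
The third differences are constant, confirming degree 3.
Interpolating (Newton forward form) and evaluating at n = -3 gives g(-3) = -2.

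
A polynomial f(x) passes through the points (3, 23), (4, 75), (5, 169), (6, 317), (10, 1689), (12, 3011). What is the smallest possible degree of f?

Divided differences on the nodes 3, 4, 5, 6, 10, 12:
  order 0: 23  75  169  317  1689  3011
  order 1: 52  94  148  343  661
  order 2: 21  27  39  53
  order 3: 2  2  2
  order 4: 0  0
  order 5: 0
The order-3 divided differences are all 2 (nonzero) and every higher order vanishes, so the data lies on a polynomial of degree exactly 3.

3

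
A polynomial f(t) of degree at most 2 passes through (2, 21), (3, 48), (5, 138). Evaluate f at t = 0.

3

Using the Lagrange interpolation formula with nodes 2, 3, 5:
  L_0(t) = (t - 3)(t - 5) / 3
  L_1(t) = (t - 2)(t - 5) / -2
  L_2(t) = (t - 2)(t - 3) / 6
Then f(t) = 21·L_0(t) + 48·L_1(t) + 138·L_2(t).
Expanding and collecting terms gives f(t) = 6t² - 3t + 3.
Evaluating at t = 0: f(0) = 3.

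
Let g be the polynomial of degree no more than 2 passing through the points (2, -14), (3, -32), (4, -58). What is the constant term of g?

-2

Write g(n) = an^2 + bn + c. Substituting each data point gives a linear system:
  4a + 2b + c = -14
  9a + 3b + c = -32
  16a + 4b + c = -58
Solving the system yields a = -4, b = 2, c = -2.
So g(n) = -4n² + 2n - 2.
The constant term is -2.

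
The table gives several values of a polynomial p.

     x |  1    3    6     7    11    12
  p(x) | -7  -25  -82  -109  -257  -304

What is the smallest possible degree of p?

2

Divided differences on the nodes 1, 3, 6, 7, 11, 12:
  order 0: -7  -25  -82  -109  -257  -304
  order 1: -9  -19  -27  -37  -47
  order 2: -2  -2  -2  -2
  order 3: 0  0  0
  order 4: 0  0
  order 5: 0
The order-2 divided differences are all -2 (nonzero) and every higher order vanishes, so the data lies on a polynomial of degree exactly 2.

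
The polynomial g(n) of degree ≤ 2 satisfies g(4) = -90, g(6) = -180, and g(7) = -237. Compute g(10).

-456

Using the Lagrange interpolation formula with nodes 4, 6, 7:
  L_0(n) = (n - 6)(n - 7) / 6
  L_1(n) = (n - 4)(n - 7) / -2
  L_2(n) = (n - 4)(n - 6) / 3
Then g(n) = -90·L_0(n) - 180·L_1(n) - 237·L_2(n).
Expanding and collecting terms gives g(n) = -4n² - 5n - 6.
Evaluating at n = 10: g(10) = -456.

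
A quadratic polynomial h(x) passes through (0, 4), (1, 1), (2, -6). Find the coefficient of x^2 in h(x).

-2

Write h(x) = ax^2 + bx + c. Substituting each data point gives a linear system:
  c = 4
  a + b + c = 1
  4a + 2b + c = -6
Solving the system yields a = -2, b = -1, c = 4.
So h(x) = -2x^2 - x + 4.
The leading coefficient is -2.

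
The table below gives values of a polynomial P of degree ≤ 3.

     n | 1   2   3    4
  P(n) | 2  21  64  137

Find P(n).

Write P(n) = an^3 + bn^2 + cn + d. Substituting each data point gives a linear system:
  a + b + c + d = 2
  8a + 4b + 2c + d = 21
  27a + 9b + 3c + d = 64
  64a + 16b + 4c + d = 137
Solving the system yields a = 1, b = 6, c = -6, d = 1.
So P(n) = n^3 + 6n^2 - 6n + 1.
Check: P(3) = 64. ✓

P(n) = n^3 + 6n^2 - 6n + 1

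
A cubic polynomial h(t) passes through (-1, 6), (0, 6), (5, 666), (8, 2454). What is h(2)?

Using the Lagrange interpolation formula with nodes -1, 0, 5, 8:
  L_0(t) = t(t - 5)(t - 8) / -54
  L_1(t) = (t + 1)(t - 5)(t - 8) / 40
  L_2(t) = (t + 1)t(t - 8) / -90
  L_3(t) = (t + 1)t(t - 5) / 216
Then h(t) = 6·L_0(t) + 6·L_1(t) + 666·L_2(t) + 2454·L_3(t).
Expanding and collecting terms gives h(t) = 4t^3 + 6t^2 + 2t + 6.
Evaluating at t = 2: h(2) = 66.

66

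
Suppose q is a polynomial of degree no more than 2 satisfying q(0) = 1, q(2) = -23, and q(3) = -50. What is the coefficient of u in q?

Write q(u) = au^2 + bu + c. Substituting each data point gives a linear system:
  c = 1
  4a + 2b + c = -23
  9a + 3b + c = -50
Solving the system yields a = -5, b = -2, c = 1.
So q(u) = -5u^2 - 2u + 1.
The coefficient of u is -2.

-2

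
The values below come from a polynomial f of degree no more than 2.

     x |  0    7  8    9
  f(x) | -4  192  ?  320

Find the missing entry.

252

The 3 known points determine the degree-2 polynomial uniquely.
Write f(x) = ax^2 + bx + c. Substituting each data point gives a linear system:
  c = -4
  49a + 7b + c = 192
  81a + 9b + c = 320
Solving the system yields a = 4, b = 0, c = -4.
So f(x) = 4x² - 4.
Then f(8) = 252.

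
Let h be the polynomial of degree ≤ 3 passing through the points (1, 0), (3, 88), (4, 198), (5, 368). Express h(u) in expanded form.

Write h(u) = au^3 + bu^2 + cu + d. Substituting each data point gives a linear system:
  a + b + c + d = 0
  27a + 9b + 3c + d = 88
  64a + 16b + 4c + d = 198
  125a + 25b + 5c + d = 368
Solving the system yields a = 2, b = 6, c = -6, d = -2.
So h(u) = 2u^3 + 6u^2 - 6u - 2.
Check: h(3) = 88. ✓

h(u) = 2u^3 + 6u^2 - 6u - 2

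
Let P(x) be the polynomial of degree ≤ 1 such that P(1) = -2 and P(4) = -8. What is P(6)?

Write P(x) = ax + b. Substituting each data point gives a linear system:
  a + b = -2
  4a + b = -8
Solving the system yields a = -2, b = 0.
So P(x) = -2x.
Then P(6) = -12.

-12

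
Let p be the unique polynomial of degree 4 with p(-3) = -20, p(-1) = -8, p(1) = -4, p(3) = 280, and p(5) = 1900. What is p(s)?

p(s) = 2s^4 + 6s^3 - 3s^2 - 4s - 5

Write p(s) = as^4 + bs^3 + cs^2 + ds + e. Substituting each data point gives a linear system:
  81a - 27b + 9c - 3d + e = -20
  a - b + c - d + e = -8
  a + b + c + d + e = -4
  81a + 27b + 9c + 3d + e = 280
  625a + 125b + 25c + 5d + e = 1900
Solving the system yields a = 2, b = 6, c = -3, d = -4, e = -5.
So p(s) = 2s^4 + 6s^3 - 3s^2 - 4s - 5.
Check: p(5) = 1900. ✓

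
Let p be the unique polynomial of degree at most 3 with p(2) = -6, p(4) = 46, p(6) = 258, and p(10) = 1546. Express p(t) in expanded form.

Write p(t) = at^3 + bt^2 + ct + d. Substituting each data point gives a linear system:
  8a + 4b + 2c + d = -6
  64a + 16b + 4c + d = 46
  216a + 36b + 6c + d = 258
  1000a + 100b + 10c + d = 1546
Solving the system yields a = 2, b = -4, c = -6, d = 6.
So p(t) = 2t³ - 4t² - 6t + 6.
Check: p(2) = -6. ✓

p(t) = 2t^3 - 4t^2 - 6t + 6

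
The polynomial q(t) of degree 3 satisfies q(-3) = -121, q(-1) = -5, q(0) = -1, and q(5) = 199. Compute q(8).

Using the Lagrange interpolation formula with nodes -3, -1, 0, 5:
  L_0(t) = (t + 1)t(t - 5) / -48
  L_1(t) = (t + 3)t(t - 5) / 12
  L_2(t) = (t + 3)(t + 1)(t - 5) / -15
  L_3(t) = (t + 3)(t + 1)t / 240
Then q(t) = -121·L_0(t) - 5·L_1(t) - 1·L_2(t) + 199·L_3(t).
Expanding and collecting terms gives q(t) = 3t^3 - 6t^2 - 5t - 1.
Evaluating at t = 8: q(8) = 1111.

1111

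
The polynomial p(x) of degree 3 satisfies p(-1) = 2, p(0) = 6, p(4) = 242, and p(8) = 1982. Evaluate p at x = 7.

Write p(x) = ax^3 + bx^2 + cx + d. Substituting each data point gives a linear system:
  -a + b - c + d = 2
  d = 6
  64a + 16b + 4c + d = 242
  512a + 64b + 8c + d = 1982
Solving the system yields a = 4, b = -1, c = -1, d = 6.
So p(x) = 4x³ - x² - x + 6.
Then p(7) = 1322.

1322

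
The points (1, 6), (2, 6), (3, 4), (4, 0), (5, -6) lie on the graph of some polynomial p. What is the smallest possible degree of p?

2

Forward differences of the values at x = 1, 2, 3, 4, 5:
  p  : 6  6  4  0  -6
  Δ  : 0  -2  -4  -6
  Δ^2: -2  -2  -2
  Δ^3: 0  0
  Δ^4: 0
The second differences are constant (-2) and nonzero, while all higher differences vanish, so the minimal degree is 2.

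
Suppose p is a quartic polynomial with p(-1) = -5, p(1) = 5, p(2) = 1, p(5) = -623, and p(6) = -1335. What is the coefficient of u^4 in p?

-1

Write p(u) = au^4 + bu^3 + cu^2 + du + e. Substituting each data point gives a linear system:
  a - b + c - d + e = -5
  a + b + c + d + e = 5
  16a + 8b + 4c + 2d + e = 1
  625a + 125b + 25c + 5d + e = -623
  1296a + 216b + 36c + 6d + e = -1335
Solving the system yields a = -1, b = -1, c = 4, d = 6, e = -3.
So p(u) = -u^4 - u^3 + 4u^2 + 6u - 3.
The leading coefficient is -1.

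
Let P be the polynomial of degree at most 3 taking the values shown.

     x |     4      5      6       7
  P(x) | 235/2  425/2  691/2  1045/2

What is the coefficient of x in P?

Write P(x) = ax^3 + bx^2 + cx + d. Substituting each data point gives a linear system:
  64a + 16b + 4c + d = 235/2
  125a + 25b + 5c + d = 425/2
  216a + 36b + 6c + d = 691/2
  343a + 49b + 7c + d = 1045/2
Solving the system yields a = 1, b = 4, c = -2, d = -5/2.
So P(x) = x^3 + 4x^2 - 2x - 5/2.
The coefficient of x is -2.

-2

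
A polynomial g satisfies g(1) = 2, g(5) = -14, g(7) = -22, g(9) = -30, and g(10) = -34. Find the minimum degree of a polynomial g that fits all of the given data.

Divided differences on the nodes 1, 5, 7, 9, 10:
  order 0: 2  -14  -22  -30  -34
  order 1: -4  -4  -4  -4
  order 2: 0  0  0
  order 3: 0  0
  order 4: 0
The order-1 divided differences are all -4 (nonzero) and every higher order vanishes, so the data lies on a polynomial of degree exactly 1.

1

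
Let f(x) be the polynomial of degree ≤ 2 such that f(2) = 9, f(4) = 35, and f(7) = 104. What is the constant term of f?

Write f(x) = ax^2 + bx + c. Substituting each data point gives a linear system:
  4a + 2b + c = 9
  16a + 4b + c = 35
  49a + 7b + c = 104
Solving the system yields a = 2, b = 1, c = -1.
So f(x) = 2x^2 + x - 1.
The constant term is -1.

-1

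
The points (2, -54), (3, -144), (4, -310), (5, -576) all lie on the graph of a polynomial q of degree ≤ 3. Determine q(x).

Using the Lagrange interpolation formula with nodes 2, 3, 4, 5:
  L_0(x) = (x - 3)(x - 4)(x - 5) / -6
  L_1(x) = (x - 2)(x - 4)(x - 5) / 2
  L_2(x) = (x - 2)(x - 3)(x - 5) / -2
  L_3(x) = (x - 2)(x - 3)(x - 4) / 6
Then q(x) = -54·L_0(x) - 144·L_1(x) - 310·L_2(x) - 576·L_3(x).
Expanding and collecting terms gives q(x) = -4x^3 - 2x^2 - 4x - 6.
Check: q(3) = -144. ✓

q(x) = -4x^3 - 2x^2 - 4x - 6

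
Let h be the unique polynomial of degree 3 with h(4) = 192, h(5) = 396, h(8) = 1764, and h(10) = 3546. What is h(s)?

h(s) = 4s^3 - 5s^2 + 5s - 4

Write h(s) = as^3 + bs^2 + cs + d. Substituting each data point gives a linear system:
  64a + 16b + 4c + d = 192
  125a + 25b + 5c + d = 396
  512a + 64b + 8c + d = 1764
  1000a + 100b + 10c + d = 3546
Solving the system yields a = 4, b = -5, c = 5, d = -4.
So h(s) = 4s^3 - 5s^2 + 5s - 4.
Check: h(5) = 396. ✓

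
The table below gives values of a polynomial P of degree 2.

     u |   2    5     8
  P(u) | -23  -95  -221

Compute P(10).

-335

Forward differences of the values at u = 2, 5, 8:
  P  : -23  -95  -221
  Δ  : -72  -126
  Δ^2: -54
The second differences are constant, confirming degree 2.
Interpolating (Newton forward form) and evaluating at u = 10 gives P(10) = -335.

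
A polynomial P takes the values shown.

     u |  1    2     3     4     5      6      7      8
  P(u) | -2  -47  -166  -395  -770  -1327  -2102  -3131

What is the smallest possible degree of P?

Forward differences of the values at u = 1, 2, 3, 4, 5, 6, 7, 8:
  P  : -2  -47  -166  -395  -770  -1327  -2102  -3131
  Δ  : -45  -119  -229  -375  -557  -775  -1029
  Δ^2: -74  -110  -146  -182  -218  -254
  Δ^3: -36  -36  -36  -36  -36
  Δ^4: 0  0  0  0
  Δ^5: 0  0  0
  Δ^6: 0  0
  Δ^7: 0
The third differences are constant (-36) and nonzero, while all higher differences vanish, so the minimal degree is 3.

3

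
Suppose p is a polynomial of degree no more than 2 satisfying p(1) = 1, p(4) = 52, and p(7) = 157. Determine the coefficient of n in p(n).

2

Write p(n) = an^2 + bn + c. Substituting each data point gives a linear system:
  a + b + c = 1
  16a + 4b + c = 52
  49a + 7b + c = 157
Solving the system yields a = 3, b = 2, c = -4.
So p(n) = 3n² + 2n - 4.
The coefficient of n is 2.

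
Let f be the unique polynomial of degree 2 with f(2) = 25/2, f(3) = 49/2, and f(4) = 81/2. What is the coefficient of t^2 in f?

Write f(t) = at^2 + bt + c. Substituting each data point gives a linear system:
  4a + 2b + c = 25/2
  9a + 3b + c = 49/2
  16a + 4b + c = 81/2
Solving the system yields a = 2, b = 2, c = 1/2.
So f(t) = 2t^2 + 2t + 1/2.
The leading coefficient is 2.

2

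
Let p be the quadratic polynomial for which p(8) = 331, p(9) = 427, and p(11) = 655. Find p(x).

Using the Lagrange interpolation formula with nodes 8, 9, 11:
  L_0(x) = (x - 9)(x - 11) / 3
  L_1(x) = (x - 8)(x - 11) / -2
  L_2(x) = (x - 8)(x - 9) / 6
Then p(x) = 331·L_0(x) + 427·L_1(x) + 655·L_2(x).
Expanding and collecting terms gives p(x) = 6x^2 - 6x - 5.
Check: p(11) = 655. ✓

p(x) = 6x^2 - 6x - 5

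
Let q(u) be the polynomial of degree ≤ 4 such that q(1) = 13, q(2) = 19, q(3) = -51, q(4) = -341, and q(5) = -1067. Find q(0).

3

Write q(u) = au^4 + bu^3 + cu^2 + du + e. Substituting each data point gives a linear system:
  a + b + c + d + e = 13
  16a + 8b + 4c + 2d + e = 19
  81a + 27b + 9c + 3d + e = -51
  256a + 64b + 16c + 4d + e = -341
  625a + 125b + 25c + 5d + e = -1067
Solving the system yields a = -3, b = 6, c = 1, d = 6, e = 3.
So q(u) = -3u⁴ + 6u³ + u² + 6u + 3.
Then q(0) = 3.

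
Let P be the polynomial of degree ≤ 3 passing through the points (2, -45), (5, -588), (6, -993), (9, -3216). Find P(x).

Using the Lagrange interpolation formula with nodes 2, 5, 6, 9:
  L_0(x) = (x - 5)(x - 6)(x - 9) / -84
  L_1(x) = (x - 2)(x - 6)(x - 9) / 12
  L_2(x) = (x - 2)(x - 5)(x - 9) / -12
  L_3(x) = (x - 2)(x - 5)(x - 6) / 84
Then P(x) = -45·L_0(x) - 588·L_1(x) - 993·L_2(x) - 3216·L_3(x).
Expanding and collecting terms gives P(x) = -4x³ - 4x² + 3x - 3.
Check: P(2) = -45. ✓

P(x) = -4x^3 - 4x^2 + 3x - 3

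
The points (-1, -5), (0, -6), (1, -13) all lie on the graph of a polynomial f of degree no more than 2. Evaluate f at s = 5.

-101

Forward differences of the values at s = -1, 0, 1:
  f  : -5  -6  -13
  Δ  : -1  -7
  Δ^2: -6
The second differences are constant, confirming degree 2.
Interpolating (Newton forward form) and evaluating at s = 5 gives f(5) = -101.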